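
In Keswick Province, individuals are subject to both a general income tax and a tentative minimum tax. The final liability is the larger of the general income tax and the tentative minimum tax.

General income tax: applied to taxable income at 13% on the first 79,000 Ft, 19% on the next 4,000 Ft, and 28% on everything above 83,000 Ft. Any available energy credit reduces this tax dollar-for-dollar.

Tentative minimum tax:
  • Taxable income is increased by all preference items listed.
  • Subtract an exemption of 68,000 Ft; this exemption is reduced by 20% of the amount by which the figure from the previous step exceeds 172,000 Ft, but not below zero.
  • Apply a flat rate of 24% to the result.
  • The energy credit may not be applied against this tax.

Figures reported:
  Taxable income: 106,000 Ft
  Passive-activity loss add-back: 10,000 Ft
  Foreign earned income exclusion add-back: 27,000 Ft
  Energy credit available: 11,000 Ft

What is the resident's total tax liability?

General income tax:
  79,000 Ft × 13% = 10,270 Ft
  4,000 Ft × 19% = 760 Ft
  23,000 Ft × 28% = 6,440 Ft
  → 17,470 Ft
  Less energy credit 11,000 Ft → 6,470 Ft

Tentative minimum tax:
  Adjusted income: 106,000 Ft + 10,000 Ft + 27,000 Ft = 143,000 Ft
  Exemption: 143,000 Ft ≤ 172,000 Ft, so full 68,000 Ft applies
  Base: 143,000 Ft − 68,000 Ft = 75,000 Ft
  75,000 Ft × 24% = 18,000 Ft

18,000 Ft > 6,470 Ft, so the tentative minimum tax is the binding amount.

18,000 Ft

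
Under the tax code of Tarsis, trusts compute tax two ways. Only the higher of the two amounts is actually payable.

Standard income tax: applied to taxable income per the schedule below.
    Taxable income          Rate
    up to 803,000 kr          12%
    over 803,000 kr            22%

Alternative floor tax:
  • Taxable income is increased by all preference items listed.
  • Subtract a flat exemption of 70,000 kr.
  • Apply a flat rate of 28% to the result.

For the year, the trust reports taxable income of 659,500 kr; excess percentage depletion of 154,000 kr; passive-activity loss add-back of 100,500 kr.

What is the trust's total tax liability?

Standard income tax:
  659,500 kr × 12% = 79,140 kr

Alternative floor tax:
  Adjusted income: 659,500 kr + 154,000 kr + 100,500 kr = 914,000 kr
  Less exemption 70,000 kr → base 844,000 kr
  844,000 kr × 28% = 236,320 kr

236,320 kr > 79,140 kr, so the alternative floor tax is the binding amount.

236,320 kr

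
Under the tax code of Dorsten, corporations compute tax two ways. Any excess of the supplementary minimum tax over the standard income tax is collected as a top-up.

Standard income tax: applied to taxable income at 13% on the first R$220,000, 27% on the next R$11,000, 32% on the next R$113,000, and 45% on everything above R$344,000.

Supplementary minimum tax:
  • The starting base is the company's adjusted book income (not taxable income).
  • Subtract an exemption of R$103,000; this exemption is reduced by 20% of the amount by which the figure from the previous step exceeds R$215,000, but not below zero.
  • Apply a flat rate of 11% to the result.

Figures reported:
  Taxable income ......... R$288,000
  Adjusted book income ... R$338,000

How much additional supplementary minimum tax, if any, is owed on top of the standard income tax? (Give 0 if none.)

R$0

Supplementary minimum tax:
  Base (adjusted book income): R$338,000
  Exemption: R$103,000 − 20% × (R$338,000 − R$215,000) = R$103,000 − R$24,600 = R$78,400
  Base: R$338,000 − R$78,400 = R$259,600
  R$259,600 × 11% = R$28,556

Standard income tax:
  R$220,000 × 13% = R$28,600
  R$11,000 × 27% = R$2,970
  R$57,000 × 32% = R$18,240
  → R$49,810

R$28,556 ≤ R$49,810, so no add-on is due.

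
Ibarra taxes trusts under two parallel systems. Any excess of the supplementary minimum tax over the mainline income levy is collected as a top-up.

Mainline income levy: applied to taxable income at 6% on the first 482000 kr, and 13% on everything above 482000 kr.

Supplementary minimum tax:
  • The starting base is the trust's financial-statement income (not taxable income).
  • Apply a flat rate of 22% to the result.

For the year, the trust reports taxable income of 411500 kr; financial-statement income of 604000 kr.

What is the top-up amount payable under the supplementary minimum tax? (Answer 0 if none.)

Mainline income levy:
  411500 kr × 6% = 24690 kr

Supplementary minimum tax:
  Base (financial-statement income): 604000 kr
  604000 kr × 22% = 132880 kr

Excess of supplementary minimum tax over mainline income levy: 132880 kr − 24690 kr = 108190 kr.

108190 kr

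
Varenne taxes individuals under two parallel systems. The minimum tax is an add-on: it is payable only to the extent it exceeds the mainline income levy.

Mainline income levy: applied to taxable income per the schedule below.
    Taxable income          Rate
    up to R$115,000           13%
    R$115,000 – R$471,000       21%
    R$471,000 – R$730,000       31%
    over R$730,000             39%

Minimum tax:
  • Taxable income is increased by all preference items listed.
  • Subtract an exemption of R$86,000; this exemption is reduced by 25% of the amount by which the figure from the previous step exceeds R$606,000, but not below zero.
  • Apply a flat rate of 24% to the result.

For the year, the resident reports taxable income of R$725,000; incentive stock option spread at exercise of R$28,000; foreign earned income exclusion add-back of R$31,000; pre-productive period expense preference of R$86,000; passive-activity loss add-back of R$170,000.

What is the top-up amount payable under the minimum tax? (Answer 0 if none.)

R$81,150

Mainline income levy:
  R$115,000 × 13% = R$14,950
  R$356,000 × 21% = R$74,760
  R$254,000 × 31% = R$78,740
  → R$168,450

Minimum tax:
  Adjusted income: R$725,000 + R$28,000 + R$31,000 + R$86,000 + R$170,000 = R$1,040,000
  Exemption: 25% × (R$1,040,000 − R$606,000) = R$108,500 ≥ R$86,000, so the exemption is fully phased out
  Base: R$1,040,000 − R$0 = R$1,040,000
  R$1,040,000 × 24% = R$249,600

Excess of minimum tax over mainline income levy: R$249,600 − R$168,450 = R$81,150.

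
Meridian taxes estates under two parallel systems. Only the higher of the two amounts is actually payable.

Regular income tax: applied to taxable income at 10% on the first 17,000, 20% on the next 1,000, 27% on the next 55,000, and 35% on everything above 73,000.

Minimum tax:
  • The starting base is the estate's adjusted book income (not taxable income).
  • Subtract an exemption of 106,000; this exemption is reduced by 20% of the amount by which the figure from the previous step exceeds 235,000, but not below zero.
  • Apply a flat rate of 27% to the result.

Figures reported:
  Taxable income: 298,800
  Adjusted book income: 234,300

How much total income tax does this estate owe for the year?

95,780

Minimum tax:
  Base (adjusted book income): 234,300
  Exemption: 234,300 ≤ 235,000, so full 106,000 applies
  Base: 234,300 − 106,000 = 128,300
  128,300 × 27% = 34,641

Regular income tax:
  17,000 × 10% = 1,700
  1,000 × 20% = 200
  55,000 × 27% = 14,850
  225,800 × 35% = 79,030
  → 95,780

95,780 > 34,641, so the regular income tax governs.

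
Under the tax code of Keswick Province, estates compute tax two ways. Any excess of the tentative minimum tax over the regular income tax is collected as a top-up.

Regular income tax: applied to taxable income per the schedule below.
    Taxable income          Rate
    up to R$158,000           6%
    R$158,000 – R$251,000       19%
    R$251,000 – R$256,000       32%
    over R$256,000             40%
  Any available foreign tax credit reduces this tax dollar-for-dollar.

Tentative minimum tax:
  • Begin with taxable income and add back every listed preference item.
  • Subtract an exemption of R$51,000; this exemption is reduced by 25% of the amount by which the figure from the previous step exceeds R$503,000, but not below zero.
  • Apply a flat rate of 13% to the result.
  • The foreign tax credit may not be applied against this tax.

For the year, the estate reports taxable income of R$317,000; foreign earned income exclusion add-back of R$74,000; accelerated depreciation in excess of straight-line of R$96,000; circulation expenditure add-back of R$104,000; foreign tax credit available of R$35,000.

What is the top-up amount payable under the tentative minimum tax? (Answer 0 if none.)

R$54,910

Regular income tax:
  R$158,000 × 6% = R$9,480
  R$93,000 × 19% = R$17,670
  R$5,000 × 32% = R$1,600
  R$61,000 × 40% = R$24,400
  → R$53,150
  Less foreign tax credit R$35,000 → R$18,150

Tentative minimum tax:
  Adjusted income: R$317,000 + R$74,000 + R$96,000 + R$104,000 = R$591,000
  Exemption: R$51,000 − 25% × (R$591,000 − R$503,000) = R$51,000 − R$22,000 = R$29,000
  Base: R$591,000 − R$29,000 = R$562,000
  R$562,000 × 13% = R$73,060

Excess of tentative minimum tax over regular income tax: R$73,060 − R$18,150 = R$54,910.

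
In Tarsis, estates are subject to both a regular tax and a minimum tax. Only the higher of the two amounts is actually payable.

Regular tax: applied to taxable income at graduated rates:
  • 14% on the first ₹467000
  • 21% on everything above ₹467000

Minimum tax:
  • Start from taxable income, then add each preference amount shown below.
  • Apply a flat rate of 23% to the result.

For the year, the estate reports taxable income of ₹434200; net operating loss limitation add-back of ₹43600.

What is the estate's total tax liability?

Regular tax:
  ₹434200 × 14% = ₹60788

Minimum tax:
  Adjusted income: ₹434200 + ₹43600 = ₹477800
  ₹477800 × 23% = ₹109894

₹109894 > ₹60788, so the minimum tax is the binding amount.

₹109894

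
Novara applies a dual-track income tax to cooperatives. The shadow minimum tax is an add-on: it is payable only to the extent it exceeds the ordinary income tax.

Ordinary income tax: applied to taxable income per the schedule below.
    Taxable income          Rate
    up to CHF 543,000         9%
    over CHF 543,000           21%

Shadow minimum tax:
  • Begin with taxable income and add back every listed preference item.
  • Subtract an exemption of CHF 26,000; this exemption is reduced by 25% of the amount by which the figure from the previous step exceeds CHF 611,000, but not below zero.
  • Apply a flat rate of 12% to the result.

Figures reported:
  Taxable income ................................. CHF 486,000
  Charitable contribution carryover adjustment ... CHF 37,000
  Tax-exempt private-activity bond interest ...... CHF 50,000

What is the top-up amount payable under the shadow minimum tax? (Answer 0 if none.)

CHF 21,900

Ordinary income tax:
  CHF 486,000 × 9% = CHF 43,740

Shadow minimum tax:
  Adjusted income: CHF 486,000 + CHF 37,000 + CHF 50,000 = CHF 573,000
  Exemption: CHF 573,000 ≤ CHF 611,000, so full CHF 26,000 applies
  Base: CHF 573,000 − CHF 26,000 = CHF 547,000
  CHF 547,000 × 12% = CHF 65,640

Excess of shadow minimum tax over ordinary income tax: CHF 65,640 − CHF 43,740 = CHF 21,900.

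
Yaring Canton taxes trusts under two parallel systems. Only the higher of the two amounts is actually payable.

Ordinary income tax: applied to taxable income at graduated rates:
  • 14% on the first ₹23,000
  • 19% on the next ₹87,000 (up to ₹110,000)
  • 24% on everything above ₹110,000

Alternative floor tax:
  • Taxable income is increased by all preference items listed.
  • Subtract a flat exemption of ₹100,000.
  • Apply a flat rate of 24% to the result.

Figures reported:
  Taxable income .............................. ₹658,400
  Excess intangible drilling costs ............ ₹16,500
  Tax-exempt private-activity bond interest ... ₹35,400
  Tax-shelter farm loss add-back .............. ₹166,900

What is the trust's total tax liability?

₹186,528

Ordinary income tax:
  ₹23,000 × 14% = ₹3,220
  ₹87,000 × 19% = ₹16,530
  ₹548,400 × 24% = ₹131,616
  → ₹151,366

Alternative floor tax:
  Adjusted income: ₹658,400 + ₹16,500 + ₹35,400 + ₹166,900 = ₹877,200
  Less exemption ₹100,000 → base ₹777,200
  ₹777,200 × 24% = ₹186,528

₹186,528 > ₹151,366, so the alternative floor tax is the binding amount.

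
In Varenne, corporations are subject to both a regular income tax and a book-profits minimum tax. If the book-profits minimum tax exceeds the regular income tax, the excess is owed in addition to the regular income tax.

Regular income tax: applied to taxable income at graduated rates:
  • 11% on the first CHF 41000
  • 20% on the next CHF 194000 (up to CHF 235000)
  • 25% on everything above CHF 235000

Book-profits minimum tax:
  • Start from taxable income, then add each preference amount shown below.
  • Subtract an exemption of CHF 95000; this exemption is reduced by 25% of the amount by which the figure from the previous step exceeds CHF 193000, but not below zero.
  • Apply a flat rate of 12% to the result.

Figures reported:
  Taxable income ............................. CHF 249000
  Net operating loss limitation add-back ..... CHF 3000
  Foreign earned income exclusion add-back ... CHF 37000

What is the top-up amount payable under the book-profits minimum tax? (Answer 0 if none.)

CHF 0

Regular income tax:
  CHF 41000 × 11% = CHF 4510
  CHF 194000 × 20% = CHF 38800
  CHF 14000 × 25% = CHF 3500
  → CHF 46810

Book-profits minimum tax:
  Adjusted income: CHF 249000 + CHF 3000 + CHF 37000 = CHF 289000
  Exemption: CHF 95000 − 25% × (CHF 289000 − CHF 193000) = CHF 95000 − CHF 24000 = CHF 71000
  Base: CHF 289000 − CHF 71000 = CHF 218000
  CHF 218000 × 12% = CHF 26160

CHF 26160 ≤ CHF 46810, so no add-on is due.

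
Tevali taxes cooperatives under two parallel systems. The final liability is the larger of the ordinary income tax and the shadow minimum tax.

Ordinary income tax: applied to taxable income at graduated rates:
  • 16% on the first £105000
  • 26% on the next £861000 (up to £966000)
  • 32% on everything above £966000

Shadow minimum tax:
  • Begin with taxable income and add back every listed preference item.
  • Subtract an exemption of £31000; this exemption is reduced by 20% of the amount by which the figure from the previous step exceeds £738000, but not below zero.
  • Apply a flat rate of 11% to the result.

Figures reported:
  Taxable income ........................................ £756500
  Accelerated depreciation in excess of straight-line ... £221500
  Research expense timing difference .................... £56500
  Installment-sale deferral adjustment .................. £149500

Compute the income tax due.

Shadow minimum tax:
  Adjusted income: £756500 + £221500 + £56500 + £149500 = £1184000
  Exemption: 20% × (£1184000 − £738000) = £89200 ≥ £31000, so the exemption is fully phased out
  Base: £1184000 − £0 = £1184000
  £1184000 × 11% = £130240

Ordinary income tax:
  £105000 × 16% = £16800
  £651500 × 26% = £169390
  → £186190

£186190 > £130240, so the ordinary income tax governs.

£186190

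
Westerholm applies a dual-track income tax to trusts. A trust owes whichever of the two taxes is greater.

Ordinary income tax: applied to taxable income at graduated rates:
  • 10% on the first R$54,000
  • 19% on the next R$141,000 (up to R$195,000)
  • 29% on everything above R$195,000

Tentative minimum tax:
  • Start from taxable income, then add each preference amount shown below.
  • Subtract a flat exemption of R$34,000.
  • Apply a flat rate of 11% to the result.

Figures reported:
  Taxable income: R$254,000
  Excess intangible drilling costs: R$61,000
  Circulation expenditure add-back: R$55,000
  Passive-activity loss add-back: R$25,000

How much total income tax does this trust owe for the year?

Ordinary income tax:
  R$54,000 × 10% = R$5,400
  R$141,000 × 19% = R$26,790
  R$59,000 × 29% = R$17,110
  → R$49,300

Tentative minimum tax:
  Adjusted income: R$254,000 + R$61,000 + R$55,000 + R$25,000 = R$395,000
  Less exemption R$34,000 → base R$361,000
  R$361,000 × 11% = R$39,710

R$49,300 > R$39,710, so the ordinary income tax governs.

R$49,300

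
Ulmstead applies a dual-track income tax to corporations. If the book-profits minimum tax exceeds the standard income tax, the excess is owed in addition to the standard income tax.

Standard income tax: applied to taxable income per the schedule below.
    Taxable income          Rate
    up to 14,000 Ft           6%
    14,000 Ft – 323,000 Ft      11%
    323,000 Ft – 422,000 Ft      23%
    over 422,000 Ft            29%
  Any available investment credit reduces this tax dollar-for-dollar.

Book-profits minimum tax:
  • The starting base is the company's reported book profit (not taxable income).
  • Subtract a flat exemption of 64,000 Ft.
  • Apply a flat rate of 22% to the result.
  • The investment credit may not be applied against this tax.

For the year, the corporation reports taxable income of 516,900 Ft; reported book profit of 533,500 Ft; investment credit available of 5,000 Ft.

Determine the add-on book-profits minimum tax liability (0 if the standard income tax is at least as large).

23,169 Ft

Standard income tax:
  14,000 Ft × 6% = 840 Ft
  309,000 Ft × 11% = 33,990 Ft
  99,000 Ft × 23% = 22,770 Ft
  94,900 Ft × 29% = 27,521 Ft
  → 85,121 Ft
  Less investment credit 5,000 Ft → 80,121 Ft

Book-profits minimum tax:
  Base (reported book profit): 533,500 Ft
  Less exemption 64,000 Ft → base 469,500 Ft
  469,500 Ft × 22% = 103,290 Ft

Excess of book-profits minimum tax over standard income tax: 103,290 Ft − 80,121 Ft = 23,169 Ft.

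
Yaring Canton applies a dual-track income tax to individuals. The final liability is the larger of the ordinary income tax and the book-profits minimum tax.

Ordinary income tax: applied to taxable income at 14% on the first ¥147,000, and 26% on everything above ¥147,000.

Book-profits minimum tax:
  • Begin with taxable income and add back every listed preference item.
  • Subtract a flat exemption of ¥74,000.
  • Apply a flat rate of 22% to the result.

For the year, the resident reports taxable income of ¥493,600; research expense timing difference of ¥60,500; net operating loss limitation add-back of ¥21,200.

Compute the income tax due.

¥110,696

Ordinary income tax:
  ¥147,000 × 14% = ¥20,580
  ¥346,600 × 26% = ¥90,116
  → ¥110,696

Book-profits minimum tax:
  Adjusted income: ¥493,600 + ¥60,500 + ¥21,200 = ¥575,300
  Less exemption ¥74,000 → base ¥501,300
  ¥501,300 × 22% = ¥110,286

¥110,696 > ¥110,286, so the ordinary income tax governs.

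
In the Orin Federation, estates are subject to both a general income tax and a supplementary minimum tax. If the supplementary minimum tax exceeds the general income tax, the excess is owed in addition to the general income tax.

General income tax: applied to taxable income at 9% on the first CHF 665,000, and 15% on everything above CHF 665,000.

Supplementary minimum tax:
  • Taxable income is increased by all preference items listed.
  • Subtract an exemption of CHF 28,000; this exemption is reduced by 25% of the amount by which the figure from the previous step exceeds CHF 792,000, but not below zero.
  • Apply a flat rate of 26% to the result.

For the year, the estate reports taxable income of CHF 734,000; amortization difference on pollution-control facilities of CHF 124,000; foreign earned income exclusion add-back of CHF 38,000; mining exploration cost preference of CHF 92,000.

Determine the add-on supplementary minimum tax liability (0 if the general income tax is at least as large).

General income tax:
  CHF 665,000 × 9% = CHF 59,850
  CHF 69,000 × 15% = CHF 10,350
  → CHF 70,200

Supplementary minimum tax:
  Adjusted income: CHF 734,000 + CHF 124,000 + CHF 38,000 + CHF 92,000 = CHF 988,000
  Exemption: 25% × (CHF 988,000 − CHF 792,000) = CHF 49,000 ≥ CHF 28,000, so the exemption is fully phased out
  Base: CHF 988,000 − CHF 0 = CHF 988,000
  CHF 988,000 × 26% = CHF 256,880

Excess of supplementary minimum tax over general income tax: CHF 256,880 − CHF 70,200 = CHF 186,680.

CHF 186,680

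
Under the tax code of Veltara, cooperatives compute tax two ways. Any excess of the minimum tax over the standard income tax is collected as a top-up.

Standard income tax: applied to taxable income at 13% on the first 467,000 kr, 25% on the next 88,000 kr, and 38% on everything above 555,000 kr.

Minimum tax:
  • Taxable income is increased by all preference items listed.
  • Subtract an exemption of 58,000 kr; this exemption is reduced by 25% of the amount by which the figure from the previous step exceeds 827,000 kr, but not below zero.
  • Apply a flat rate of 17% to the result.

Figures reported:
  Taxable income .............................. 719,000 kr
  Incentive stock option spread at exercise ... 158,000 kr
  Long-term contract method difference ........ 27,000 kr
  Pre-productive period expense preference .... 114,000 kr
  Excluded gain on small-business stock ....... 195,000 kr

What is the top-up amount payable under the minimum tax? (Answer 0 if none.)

61,180 kr

Standard income tax:
  467,000 kr × 13% = 60,710 kr
  88,000 kr × 25% = 22,000 kr
  164,000 kr × 38% = 62,320 kr
  → 145,030 kr

Minimum tax:
  Adjusted income: 719,000 kr + 158,000 kr + 27,000 kr + 114,000 kr + 195,000 kr = 1,213,000 kr
  Exemption: 25% × (1,213,000 kr − 827,000 kr) = 96,500 kr ≥ 58,000 kr, so the exemption is fully phased out
  Base: 1,213,000 kr − 0 kr = 1,213,000 kr
  1,213,000 kr × 17% = 206,210 kr

Excess of minimum tax over standard income tax: 206,210 kr − 145,030 kr = 61,180 kr.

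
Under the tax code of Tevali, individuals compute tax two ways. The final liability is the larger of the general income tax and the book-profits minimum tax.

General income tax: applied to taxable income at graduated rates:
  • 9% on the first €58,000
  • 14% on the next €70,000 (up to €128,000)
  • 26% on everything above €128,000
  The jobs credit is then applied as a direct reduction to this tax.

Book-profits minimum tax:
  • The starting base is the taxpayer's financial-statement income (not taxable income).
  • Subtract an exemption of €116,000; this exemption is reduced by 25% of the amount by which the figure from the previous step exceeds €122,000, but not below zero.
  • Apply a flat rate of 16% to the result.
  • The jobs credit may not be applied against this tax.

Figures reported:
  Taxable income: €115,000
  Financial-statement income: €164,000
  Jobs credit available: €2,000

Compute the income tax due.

€11,200

General income tax:
  €58,000 × 9% = €5,220
  €57,000 × 14% = €7,980
  → €13,200
  Less jobs credit €2,000 → €11,200

Book-profits minimum tax:
  Base (financial-statement income): €164,000
  Exemption: €116,000 − 25% × (€164,000 − €122,000) = €116,000 − €10,500 = €105,500
  Base: €164,000 − €105,500 = €58,500
  €58,500 × 16% = €9,360

€11,200 > €9,360, so the general income tax governs.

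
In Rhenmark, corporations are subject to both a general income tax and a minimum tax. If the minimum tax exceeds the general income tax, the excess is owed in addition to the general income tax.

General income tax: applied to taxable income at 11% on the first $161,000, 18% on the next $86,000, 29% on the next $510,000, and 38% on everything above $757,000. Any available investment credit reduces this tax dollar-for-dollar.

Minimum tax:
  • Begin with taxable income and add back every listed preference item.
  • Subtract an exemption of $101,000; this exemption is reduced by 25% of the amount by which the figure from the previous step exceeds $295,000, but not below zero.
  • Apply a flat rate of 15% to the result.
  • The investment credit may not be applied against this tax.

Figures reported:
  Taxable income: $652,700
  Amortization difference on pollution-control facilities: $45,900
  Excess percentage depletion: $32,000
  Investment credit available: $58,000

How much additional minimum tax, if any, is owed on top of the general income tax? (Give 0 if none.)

General income tax:
  $161,000 × 11% = $17,710
  $86,000 × 18% = $15,480
  $405,700 × 29% = $117,653
  → $150,843
  Less investment credit $58,000 → $92,843

Minimum tax:
  Adjusted income: $652,700 + $45,900 + $32,000 = $730,600
  Exemption: 25% × ($730,600 − $295,000) = $108,900 ≥ $101,000, so the exemption is fully phased out
  Base: $730,600 − $0 = $730,600
  $730,600 × 15% = $109,590

Excess of minimum tax over general income tax: $109,590 − $92,843 = $16,747.

$16,747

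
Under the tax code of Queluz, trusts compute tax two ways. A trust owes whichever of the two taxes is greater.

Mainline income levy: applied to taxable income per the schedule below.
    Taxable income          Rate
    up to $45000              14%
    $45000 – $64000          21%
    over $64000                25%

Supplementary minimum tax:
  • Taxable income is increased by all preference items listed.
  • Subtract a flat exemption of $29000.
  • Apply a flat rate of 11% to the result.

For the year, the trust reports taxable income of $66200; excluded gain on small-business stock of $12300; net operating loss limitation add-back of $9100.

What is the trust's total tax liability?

Mainline income levy:
  $45000 × 14% = $6300
  $19000 × 21% = $3990
  $2200 × 25% = $550
  → $10840

Supplementary minimum tax:
  Adjusted income: $66200 + $12300 + $9100 = $87600
  Less exemption $29000 → base $58600
  $58600 × 11% = $6446

$10840 > $6446, so the mainline income levy governs.

$10840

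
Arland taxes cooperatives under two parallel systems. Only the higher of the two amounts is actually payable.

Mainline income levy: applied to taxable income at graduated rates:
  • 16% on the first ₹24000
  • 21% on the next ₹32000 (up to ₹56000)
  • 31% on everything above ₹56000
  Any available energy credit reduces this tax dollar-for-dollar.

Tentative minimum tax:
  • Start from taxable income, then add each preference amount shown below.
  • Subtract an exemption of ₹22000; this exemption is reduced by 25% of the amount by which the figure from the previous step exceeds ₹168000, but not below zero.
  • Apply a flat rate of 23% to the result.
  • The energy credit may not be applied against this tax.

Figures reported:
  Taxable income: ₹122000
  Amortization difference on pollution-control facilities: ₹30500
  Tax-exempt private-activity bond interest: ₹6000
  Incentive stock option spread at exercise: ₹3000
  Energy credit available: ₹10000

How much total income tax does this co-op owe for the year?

Tentative minimum tax:
  Adjusted income: ₹122000 + ₹30500 + ₹6000 + ₹3000 = ₹161500
  Exemption: ₹161500 ≤ ₹168000, so full ₹22000 applies
  Base: ₹161500 − ₹22000 = ₹139500
  ₹139500 × 23% = ₹32085

Mainline income levy:
  ₹24000 × 16% = ₹3840
  ₹32000 × 21% = ₹6720
  ₹66000 × 31% = ₹20460
  → ₹31020
  Less energy credit ₹10000 → ₹21020

₹32085 > ₹21020, so the tentative minimum tax is the binding amount.

₹32085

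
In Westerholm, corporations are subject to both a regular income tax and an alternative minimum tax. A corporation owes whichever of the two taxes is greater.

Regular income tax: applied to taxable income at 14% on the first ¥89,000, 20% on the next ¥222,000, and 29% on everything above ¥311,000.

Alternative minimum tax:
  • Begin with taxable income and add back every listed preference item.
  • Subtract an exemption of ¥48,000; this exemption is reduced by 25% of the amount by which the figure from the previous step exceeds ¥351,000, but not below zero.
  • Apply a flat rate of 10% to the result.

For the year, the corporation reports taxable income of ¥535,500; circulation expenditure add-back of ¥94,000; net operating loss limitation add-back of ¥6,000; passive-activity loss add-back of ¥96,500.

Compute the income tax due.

¥121,965

Regular income tax:
  ¥89,000 × 14% = ¥12,460
  ¥222,000 × 20% = ¥44,400
  ¥224,500 × 29% = ¥65,105
  → ¥121,965

Alternative minimum tax:
  Adjusted income: ¥535,500 + ¥94,000 + ¥6,000 + ¥96,500 = ¥732,000
  Exemption: 25% × (¥732,000 − ¥351,000) = ¥95,250 ≥ ¥48,000, so the exemption is fully phased out
  Base: ¥732,000 − ¥0 = ¥732,000
  ¥732,000 × 10% = ¥73,200

¥121,965 > ¥73,200, so the regular income tax governs.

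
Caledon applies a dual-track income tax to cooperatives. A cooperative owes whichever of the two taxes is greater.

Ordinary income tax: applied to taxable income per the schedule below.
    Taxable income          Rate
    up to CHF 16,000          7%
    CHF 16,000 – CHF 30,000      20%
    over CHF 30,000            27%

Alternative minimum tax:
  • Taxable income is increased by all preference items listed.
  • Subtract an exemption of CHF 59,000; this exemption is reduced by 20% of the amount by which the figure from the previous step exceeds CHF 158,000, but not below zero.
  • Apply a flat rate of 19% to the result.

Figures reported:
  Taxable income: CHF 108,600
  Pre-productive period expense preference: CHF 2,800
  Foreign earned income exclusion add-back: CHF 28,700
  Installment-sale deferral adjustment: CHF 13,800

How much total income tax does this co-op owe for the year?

CHF 25,142

Ordinary income tax:
  CHF 16,000 × 7% = CHF 1,120
  CHF 14,000 × 20% = CHF 2,800
  CHF 78,600 × 27% = CHF 21,222
  → CHF 25,142

Alternative minimum tax:
  Adjusted income: CHF 108,600 + CHF 2,800 + CHF 28,700 + CHF 13,800 = CHF 153,900
  Exemption: CHF 153,900 ≤ CHF 158,000, so full CHF 59,000 applies
  Base: CHF 153,900 − CHF 59,000 = CHF 94,900
  CHF 94,900 × 19% = CHF 18,031

CHF 25,142 > CHF 18,031, so the ordinary income tax governs.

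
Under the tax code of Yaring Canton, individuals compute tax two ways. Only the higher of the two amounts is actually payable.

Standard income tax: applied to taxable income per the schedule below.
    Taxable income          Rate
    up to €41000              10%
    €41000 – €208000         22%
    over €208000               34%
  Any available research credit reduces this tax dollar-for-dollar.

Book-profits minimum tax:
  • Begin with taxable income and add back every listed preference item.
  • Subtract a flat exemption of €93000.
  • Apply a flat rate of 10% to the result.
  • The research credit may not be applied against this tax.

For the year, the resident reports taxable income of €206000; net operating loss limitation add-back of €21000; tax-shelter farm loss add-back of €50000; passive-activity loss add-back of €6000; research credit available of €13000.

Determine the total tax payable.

€27400

Standard income tax:
  €41000 × 10% = €4100
  €165000 × 22% = €36300
  → €40400
  Less research credit €13000 → €27400

Book-profits minimum tax:
  Adjusted income: €206000 + €21000 + €50000 + €6000 = €283000
  Less exemption €93000 → base €190000
  €190000 × 10% = €19000

€27400 > €19000, so the standard income tax governs.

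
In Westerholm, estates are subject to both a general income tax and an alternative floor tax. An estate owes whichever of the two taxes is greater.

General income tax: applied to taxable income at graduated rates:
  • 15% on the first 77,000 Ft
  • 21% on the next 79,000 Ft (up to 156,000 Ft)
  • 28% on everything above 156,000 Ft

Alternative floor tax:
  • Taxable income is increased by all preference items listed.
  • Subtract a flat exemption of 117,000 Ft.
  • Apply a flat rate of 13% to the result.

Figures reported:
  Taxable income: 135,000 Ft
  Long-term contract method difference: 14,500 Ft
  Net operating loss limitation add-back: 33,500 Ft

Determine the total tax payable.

23,730 Ft

Alternative floor tax:
  Adjusted income: 135,000 Ft + 14,500 Ft + 33,500 Ft = 183,000 Ft
  Less exemption 117,000 Ft → base 66,000 Ft
  66,000 Ft × 13% = 8,580 Ft

General income tax:
  77,000 Ft × 15% = 11,550 Ft
  58,000 Ft × 21% = 12,180 Ft
  → 23,730 Ft

23,730 Ft > 8,580 Ft, so the general income tax governs.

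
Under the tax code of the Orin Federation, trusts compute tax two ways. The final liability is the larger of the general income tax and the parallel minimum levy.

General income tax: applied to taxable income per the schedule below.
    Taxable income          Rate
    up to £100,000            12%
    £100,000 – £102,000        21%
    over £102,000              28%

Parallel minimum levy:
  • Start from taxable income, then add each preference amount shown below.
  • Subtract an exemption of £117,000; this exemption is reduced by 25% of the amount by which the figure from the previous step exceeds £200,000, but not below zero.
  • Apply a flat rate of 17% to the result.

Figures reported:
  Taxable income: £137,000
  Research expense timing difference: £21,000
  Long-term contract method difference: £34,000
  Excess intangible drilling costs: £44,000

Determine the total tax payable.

Parallel minimum levy:
  Adjusted income: £137,000 + £21,000 + £34,000 + £44,000 = £236,000
  Exemption: £117,000 − 25% × (£236,000 − £200,000) = £117,000 − £9,000 = £108,000
  Base: £236,000 − £108,000 = £128,000
  £128,000 × 17% = £21,760

General income tax:
  £100,000 × 12% = £12,000
  £2,000 × 21% = £420
  £35,000 × 28% = £9,800
  → £22,220

£22,220 > £21,760, so the general income tax governs.

£22,220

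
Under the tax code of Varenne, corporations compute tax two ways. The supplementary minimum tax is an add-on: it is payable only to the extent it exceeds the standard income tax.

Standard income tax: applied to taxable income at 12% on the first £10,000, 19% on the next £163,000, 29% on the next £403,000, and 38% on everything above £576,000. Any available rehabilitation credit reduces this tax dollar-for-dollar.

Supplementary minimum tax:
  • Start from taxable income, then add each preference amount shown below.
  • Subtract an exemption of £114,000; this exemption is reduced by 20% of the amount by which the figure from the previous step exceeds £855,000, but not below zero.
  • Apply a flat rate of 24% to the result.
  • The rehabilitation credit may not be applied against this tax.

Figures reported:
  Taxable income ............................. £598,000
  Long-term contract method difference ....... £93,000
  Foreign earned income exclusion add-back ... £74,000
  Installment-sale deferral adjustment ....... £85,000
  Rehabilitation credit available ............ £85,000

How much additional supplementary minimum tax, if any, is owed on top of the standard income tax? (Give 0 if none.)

Supplementary minimum tax:
  Adjusted income: £598,000 + £93,000 + £74,000 + £85,000 = £850,000
  Exemption: £850,000 ≤ £855,000, so full £114,000 applies
  Base: £850,000 − £114,000 = £736,000
  £736,000 × 24% = £176,640

Standard income tax:
  £10,000 × 12% = £1,200
  £163,000 × 19% = £30,970
  £403,000 × 29% = £116,870
  £22,000 × 38% = £8,360
  → £157,400
  Less rehabilitation credit £85,000 → £72,400

Excess of supplementary minimum tax over standard income tax: £176,640 − £72,400 = £104,240.

£104,240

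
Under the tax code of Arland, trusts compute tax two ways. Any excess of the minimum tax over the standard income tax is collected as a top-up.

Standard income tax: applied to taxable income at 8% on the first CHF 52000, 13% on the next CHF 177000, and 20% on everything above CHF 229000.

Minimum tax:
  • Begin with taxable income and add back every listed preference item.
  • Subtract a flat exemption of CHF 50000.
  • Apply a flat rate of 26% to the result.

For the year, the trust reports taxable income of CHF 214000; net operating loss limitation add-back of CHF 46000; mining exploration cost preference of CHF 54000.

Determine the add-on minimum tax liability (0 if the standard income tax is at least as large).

Minimum tax:
  Adjusted income: CHF 214000 + CHF 46000 + CHF 54000 = CHF 314000
  Less exemption CHF 50000 → base CHF 264000
  CHF 264000 × 26% = CHF 68640

Standard income tax:
  CHF 52000 × 8% = CHF 4160
  CHF 162000 × 13% = CHF 21060
  → CHF 25220

Excess of minimum tax over standard income tax: CHF 68640 − CHF 25220 = CHF 43420.

CHF 43420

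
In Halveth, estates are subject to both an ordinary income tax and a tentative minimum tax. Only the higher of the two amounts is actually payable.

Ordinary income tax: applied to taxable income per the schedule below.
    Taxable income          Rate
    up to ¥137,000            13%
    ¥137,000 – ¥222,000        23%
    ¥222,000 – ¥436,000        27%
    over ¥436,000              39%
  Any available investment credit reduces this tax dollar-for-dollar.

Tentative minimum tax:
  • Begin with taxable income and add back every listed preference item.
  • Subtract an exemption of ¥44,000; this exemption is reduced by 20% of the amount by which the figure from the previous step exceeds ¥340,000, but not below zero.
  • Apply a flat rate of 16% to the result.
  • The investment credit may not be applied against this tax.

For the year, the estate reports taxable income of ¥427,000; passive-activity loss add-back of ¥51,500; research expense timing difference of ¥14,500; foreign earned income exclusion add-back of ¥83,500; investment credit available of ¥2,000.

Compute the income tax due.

Ordinary income tax:
  ¥137,000 × 13% = ¥17,810
  ¥85,000 × 23% = ¥19,550
  ¥205,000 × 27% = ¥55,350
  → ¥92,710
  Less investment credit ¥2,000 → ¥90,710

Tentative minimum tax:
  Adjusted income: ¥427,000 + ¥51,500 + ¥14,500 + ¥83,500 = ¥576,500
  Exemption: 20% × (¥576,500 − ¥340,000) = ¥47,300 ≥ ¥44,000, so the exemption is fully phased out
  Base: ¥576,500 − ¥0 = ¥576,500
  ¥576,500 × 16% = ¥92,240

¥92,240 > ¥90,710, so the tentative minimum tax is the binding amount.

¥92,240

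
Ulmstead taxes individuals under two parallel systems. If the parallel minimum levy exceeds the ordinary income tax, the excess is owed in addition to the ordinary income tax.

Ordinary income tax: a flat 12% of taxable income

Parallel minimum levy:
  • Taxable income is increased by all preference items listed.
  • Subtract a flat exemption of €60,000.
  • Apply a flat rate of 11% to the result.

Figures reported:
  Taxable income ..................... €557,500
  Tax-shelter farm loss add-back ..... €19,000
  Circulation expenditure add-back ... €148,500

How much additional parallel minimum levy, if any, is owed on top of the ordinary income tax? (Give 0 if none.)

€6,250

Ordinary income tax:
  €557,500 × 12% = €66,900

Parallel minimum levy:
  Adjusted income: €557,500 + €19,000 + €148,500 = €725,000
  Less exemption €60,000 → base €665,000
  €665,000 × 11% = €73,150

Excess of parallel minimum levy over ordinary income tax: €73,150 − €66,900 = €6,250.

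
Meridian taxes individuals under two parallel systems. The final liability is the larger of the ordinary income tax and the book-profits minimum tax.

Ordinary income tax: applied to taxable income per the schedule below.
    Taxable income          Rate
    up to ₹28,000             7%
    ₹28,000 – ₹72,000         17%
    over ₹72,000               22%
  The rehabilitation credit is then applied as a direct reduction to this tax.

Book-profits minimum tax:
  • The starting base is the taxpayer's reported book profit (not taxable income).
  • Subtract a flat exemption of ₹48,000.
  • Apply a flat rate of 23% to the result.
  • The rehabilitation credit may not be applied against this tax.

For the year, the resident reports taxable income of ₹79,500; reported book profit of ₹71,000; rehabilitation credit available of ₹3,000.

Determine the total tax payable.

Ordinary income tax:
  ₹28,000 × 7% = ₹1,960
  ₹44,000 × 17% = ₹7,480
  ₹7,500 × 22% = ₹1,650
  → ₹11,090
  Less rehabilitation credit ₹3,000 → ₹8,090

Book-profits minimum tax:
  Base (reported book profit): ₹71,000
  Less exemption ₹48,000 → base ₹23,000
  ₹23,000 × 23% = ₹5,290

₹8,090 > ₹5,290, so the ordinary income tax governs.

₹8,090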